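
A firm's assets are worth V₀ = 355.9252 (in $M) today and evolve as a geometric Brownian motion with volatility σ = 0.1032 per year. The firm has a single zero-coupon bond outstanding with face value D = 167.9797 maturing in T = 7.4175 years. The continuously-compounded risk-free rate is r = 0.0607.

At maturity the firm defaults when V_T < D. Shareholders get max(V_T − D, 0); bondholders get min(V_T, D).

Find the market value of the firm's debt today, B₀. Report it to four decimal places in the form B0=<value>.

B0=107.0825

d₁ = [ln(V₀/D) + (r + σ²/2)T] / (σ√T)
   = [ln(355.9252/167.9797) + (0.0607 + 0.5·0.1032²)·7.4175] / (0.1032·√7.4175)
   = [0.750877 + 0.489741] / 0.281066 = 4.413975
d₂ = d₁ − σ√T = 4.413975 − 0.281066 = 4.132909
N(d₁) = 0.999995,  N(d₂) = 0.999982,  e^(−rT) = 0.637474
E₀ = V₀·N(d₁) − D·e^(−rT)·N(d₂)
   = 355.9252·0.999995 − 167.9797·0.637474·0.999982 = 248.842670
B₀ = V₀ − E₀ = 355.9252 − 248.842670 = 107.082530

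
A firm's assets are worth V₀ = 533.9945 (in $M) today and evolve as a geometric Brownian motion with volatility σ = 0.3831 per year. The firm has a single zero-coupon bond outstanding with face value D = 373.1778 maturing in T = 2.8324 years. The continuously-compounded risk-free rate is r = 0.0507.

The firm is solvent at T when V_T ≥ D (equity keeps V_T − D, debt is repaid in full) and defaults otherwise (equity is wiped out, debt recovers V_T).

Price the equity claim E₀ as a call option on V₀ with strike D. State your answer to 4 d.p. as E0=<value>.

d₁ = [ln(V₀/D) + (r + σ²/2)T] / (σ√T)
   = [ln(533.9945/373.1778) + (0.0507 + 0.5·0.3831²)·2.8324] / (0.3831·√2.8324)
   = [0.358331 + 0.351452] / 0.644747 = 1.100870
d₂ = d₁ − σ√T = 1.100870 − 0.644747 = 0.456123
N(d₁) = 0.864523,  N(d₂) = 0.675849,  e^(−rT) = 0.866232
E₀ = V₀·N(d₁) − D·e^(−rT)·N(d₂)
   = 533.9945·0.864523 − 373.1778·0.866232·0.675849 = 243.176742

E0=243.1767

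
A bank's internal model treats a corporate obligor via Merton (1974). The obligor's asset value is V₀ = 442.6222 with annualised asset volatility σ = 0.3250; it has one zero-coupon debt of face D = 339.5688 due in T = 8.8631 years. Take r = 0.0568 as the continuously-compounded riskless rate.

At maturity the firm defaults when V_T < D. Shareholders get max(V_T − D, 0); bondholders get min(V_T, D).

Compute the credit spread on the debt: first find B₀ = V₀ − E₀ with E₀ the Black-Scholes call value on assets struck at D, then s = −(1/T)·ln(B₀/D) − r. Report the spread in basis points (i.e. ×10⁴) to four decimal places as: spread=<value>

spread=198.2229

d₁ = [ln(V₀/D) + (r + σ²/2)T] / (σ√T)
   = [ln(442.6222/339.5688) + (0.0568 + 0.5·0.3250²)·8.8631] / (0.3250·√8.8631)
   = [0.265040 + 0.971507] / 0.967556 = 1.278010
d₂ = d₁ − σ√T = 1.278010 − 0.967556 = 0.310454
N(d₁) = 0.899377,  N(d₂) = 0.621892,  e^(−rT) = 0.604457
E₀ = V₀·N(d₁) − D·e^(−rT)·N(d₂)
   = 442.6222·0.899377 − 339.5688·0.604457·0.621892 = 270.437870
B₀ = V₀ − E₀ = 442.6222 − 270.437870 = 172.184330
spread = −(1/T)·ln(B₀/D) − r = −(1/8.8631)·ln(172.184330/339.5688) − 0.0568 = 0.01982229
in basis points: 0.01982229 × 10⁴ = 198.2229 bp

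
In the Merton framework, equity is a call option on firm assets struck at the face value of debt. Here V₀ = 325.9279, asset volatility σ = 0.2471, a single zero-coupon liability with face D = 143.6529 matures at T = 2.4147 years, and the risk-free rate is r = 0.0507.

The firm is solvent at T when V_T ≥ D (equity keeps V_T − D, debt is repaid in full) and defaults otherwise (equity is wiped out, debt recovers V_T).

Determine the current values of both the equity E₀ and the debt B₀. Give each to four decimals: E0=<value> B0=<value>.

d₁ = [ln(V₀/D) + (r + σ²/2)T] / (σ√T)
   = [ln(325.9279/143.6529) + (0.0507 + 0.5·0.2471²)·2.4147] / (0.2471·√2.4147)
   = [0.819276 + 0.196144] / 0.383976 = 2.644488
d₂ = d₁ − σ√T = 2.644488 − 0.383976 = 2.260511
N(d₁) = 0.995909,  N(d₂) = 0.988105,  e^(−rT) = 0.884772
E₀ = V₀·N(d₁) − D·e^(−rT)·N(d₂)
   = 325.9279·0.995909 − 143.6529·0.884772·0.988105 = 199.006377
B₀ = V₀ − E₀ = 325.9279 − 199.006377 = 126.921523

E0=199.0064 B0=126.9215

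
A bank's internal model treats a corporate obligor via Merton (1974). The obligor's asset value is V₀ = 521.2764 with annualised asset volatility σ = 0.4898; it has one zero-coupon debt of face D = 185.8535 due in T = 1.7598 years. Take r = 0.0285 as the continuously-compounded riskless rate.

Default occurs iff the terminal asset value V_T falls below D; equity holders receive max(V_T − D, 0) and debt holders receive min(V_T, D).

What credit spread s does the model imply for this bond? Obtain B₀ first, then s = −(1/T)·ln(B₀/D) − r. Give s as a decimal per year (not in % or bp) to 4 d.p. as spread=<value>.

spread=0.0123

d₁ = [ln(V₀/D) + (r + σ²/2)T] / (σ√T)
   = [ln(521.2764/185.8535) + (0.0285 + 0.5·0.4898²)·1.7598] / (0.4898·√1.7598)
   = [1.031322 + 0.261246] / 0.649756 = 1.989312
d₂ = d₁ − σ√T = 1.989312 − 0.649756 = 1.339555
N(d₁) = 0.976667,  N(d₂) = 0.909805,  e^(−rT) = 0.951083
E₀ = V₀·N(d₁) − D·e^(−rT)·N(d₂)
   = 521.2764·0.976667 − 185.8535·0.951083·0.909805 = 348.294249
B₀ = V₀ − E₀ = 521.2764 − 348.294249 = 172.982151
spread = −(1/T)·ln(B₀/D) − r = −(1/1.7598)·ln(172.982151/185.8535) − 0.0285 = 0.01228322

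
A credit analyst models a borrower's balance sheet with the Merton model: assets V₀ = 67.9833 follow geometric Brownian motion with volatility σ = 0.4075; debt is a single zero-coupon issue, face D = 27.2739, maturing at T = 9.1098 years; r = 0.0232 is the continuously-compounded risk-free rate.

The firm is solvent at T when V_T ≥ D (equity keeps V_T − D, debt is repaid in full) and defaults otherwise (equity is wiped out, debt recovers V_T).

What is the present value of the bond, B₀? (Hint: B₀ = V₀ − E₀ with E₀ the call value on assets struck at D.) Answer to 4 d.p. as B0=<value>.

B0=17.9263

d₁ = [ln(V₀/D) + (r + σ²/2)T] / (σ√T)
   = [ln(67.9833/27.2739) + (0.0232 + 0.5·0.4075²)·9.1098] / (0.4075·√9.1098)
   = [0.913332 + 0.967717] / 1.229935 = 1.529389
d₂ = d₁ − σ√T = 1.529389 − 1.229935 = 0.299455
N(d₁) = 0.936916,  N(d₂) = 0.617703,  e^(−rT) = 0.809493
E₀ = V₀·N(d₁) − D·e^(−rT)·N(d₂)
   = 67.9833·0.936916 − 27.2739·0.809493·0.617703 = 50.056970
B₀ = V₀ − E₀ = 67.9833 − 50.056970 = 17.926330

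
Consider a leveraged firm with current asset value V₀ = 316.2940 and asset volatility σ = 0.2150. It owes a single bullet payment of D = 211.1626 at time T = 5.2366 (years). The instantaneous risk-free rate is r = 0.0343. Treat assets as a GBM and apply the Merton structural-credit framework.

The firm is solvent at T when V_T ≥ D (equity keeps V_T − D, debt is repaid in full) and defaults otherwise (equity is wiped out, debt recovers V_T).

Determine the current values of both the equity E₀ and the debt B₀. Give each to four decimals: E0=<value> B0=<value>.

E0=146.4197 B0=169.8743

d₁ = [ln(V₀/D) + (r + σ²/2)T] / (σ√T)
   = [ln(316.2940/211.1626) + (0.0343 + 0.5·0.2150²)·5.2366] / (0.2150·√5.2366)
   = [0.404044 + 0.300646] / 0.491998 = 1.432303
d₂ = d₁ − σ√T = 1.432303 − 0.491998 = 0.940305
N(d₁) = 0.923971,  N(d₂) = 0.826470,  e^(−rT) = 0.835592
E₀ = V₀·N(d₁) − D·e^(−rT)·N(d₂)
   = 316.2940·0.923971 − 211.1626·0.835592·0.826470 = 146.419651
B₀ = V₀ − E₀ = 316.2940 − 146.419651 = 169.874349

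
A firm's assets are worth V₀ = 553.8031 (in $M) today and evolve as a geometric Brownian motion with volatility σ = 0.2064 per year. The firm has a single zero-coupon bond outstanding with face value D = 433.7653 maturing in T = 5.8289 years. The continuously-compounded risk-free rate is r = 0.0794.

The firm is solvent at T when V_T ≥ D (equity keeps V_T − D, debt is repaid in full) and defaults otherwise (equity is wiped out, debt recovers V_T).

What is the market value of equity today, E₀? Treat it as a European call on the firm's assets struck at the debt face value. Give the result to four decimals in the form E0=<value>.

d₁ = [ln(V₀/D) + (r + σ²/2)T] / (σ√T)
   = [ln(553.8031/433.7653) + (0.0794 + 0.5·0.2064²)·5.8289] / (0.2064·√5.8289)
   = [0.244306 + 0.586973] / 0.498314 = 1.668183
d₂ = d₁ − σ√T = 1.668183 − 0.498314 = 1.169869
N(d₁) = 0.952360,  N(d₂) = 0.878973,  e^(−rT) = 0.629509
E₀ = V₀·N(d₁) − D·e^(−rT)·N(d₂)
   = 553.8031·0.952360 − 433.7653·0.629509·0.878973 = 287.408295

E0=287.4083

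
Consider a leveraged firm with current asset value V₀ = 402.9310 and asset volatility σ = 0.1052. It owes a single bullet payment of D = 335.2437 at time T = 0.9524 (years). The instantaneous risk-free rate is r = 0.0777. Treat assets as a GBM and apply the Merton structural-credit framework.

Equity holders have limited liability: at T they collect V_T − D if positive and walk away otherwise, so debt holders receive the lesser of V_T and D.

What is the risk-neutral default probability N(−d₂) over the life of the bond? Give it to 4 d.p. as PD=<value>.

PD=0.0069

d₁ = [ln(V₀/D) + (r + σ²/2)T] / (σ√T)
   = [ln(402.9310/335.2437) + (0.0777 + 0.5·0.1052²)·0.9524] / (0.1052·√0.9524)
   = [0.183908 + 0.079272] / 0.102666 = 2.563458
d₂ = d₁ − σ√T = 2.563458 − 0.102666 = 2.460792
risk-neutral PD = N(−d₂) = N(-2.460792) = 0.006932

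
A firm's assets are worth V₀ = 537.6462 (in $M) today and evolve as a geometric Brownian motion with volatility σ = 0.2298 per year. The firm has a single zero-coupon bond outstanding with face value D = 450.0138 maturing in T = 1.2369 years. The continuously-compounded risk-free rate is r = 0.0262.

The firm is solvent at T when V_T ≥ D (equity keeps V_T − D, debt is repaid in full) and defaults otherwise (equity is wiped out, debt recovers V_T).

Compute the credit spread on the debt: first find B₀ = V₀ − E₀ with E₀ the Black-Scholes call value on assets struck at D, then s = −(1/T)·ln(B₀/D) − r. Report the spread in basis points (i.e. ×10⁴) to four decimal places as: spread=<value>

d₁ = [ln(V₀/D) + (r + σ²/2)T] / (σ√T)
   = [ln(537.6462/450.0138) + (0.0262 + 0.5·0.2298²)·1.2369] / (0.2298·√1.2369)
   = [0.177922 + 0.065066] / 0.255574 = 0.950754
d₂ = d₁ − σ√T = 0.950754 − 0.255574 = 0.695180
N(d₁) = 0.829135,  N(d₂) = 0.756529,  e^(−rT) = 0.968113
E₀ = V₀·N(d₁) − D·e^(−rT)·N(d₂)
   = 537.6462·0.829135 − 450.0138·0.968113·0.756529 = 116.189136
B₀ = V₀ − E₀ = 537.6462 − 116.189136 = 421.457064
spread = −(1/T)·ln(B₀/D) − r = −(1/1.2369)·ln(421.457064/450.0138) − 0.0262 = 0.02680375
in basis points: 0.02680375 × 10⁴ = 268.0375 bp

spread=268.0375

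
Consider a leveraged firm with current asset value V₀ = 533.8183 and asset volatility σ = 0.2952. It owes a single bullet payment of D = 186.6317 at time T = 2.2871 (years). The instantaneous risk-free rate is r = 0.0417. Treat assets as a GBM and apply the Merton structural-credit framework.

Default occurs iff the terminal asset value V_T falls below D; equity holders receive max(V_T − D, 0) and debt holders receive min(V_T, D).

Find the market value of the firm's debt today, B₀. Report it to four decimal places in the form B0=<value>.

B0=169.4413

d₁ = [ln(V₀/D) + (r + σ²/2)T] / (σ√T)
   = [ln(533.8183/186.6317) + (0.0417 + 0.5·0.2952²)·2.2871] / (0.2952·√2.2871)
   = [1.050918 + 0.195024] / 0.446436 = 2.790867
d₂ = d₁ − σ√T = 2.790867 − 0.446436 = 2.344432
N(d₁) = 0.997372,  N(d₂) = 0.990472,  e^(−rT) = 0.909035
E₀ = V₀·N(d₁) − D·e^(−rT)·N(d₂)
   = 533.8183·0.997372 − 186.6317·0.909035·0.990472 = 364.377035
B₀ = V₀ − E₀ = 533.8183 − 364.377035 = 169.441265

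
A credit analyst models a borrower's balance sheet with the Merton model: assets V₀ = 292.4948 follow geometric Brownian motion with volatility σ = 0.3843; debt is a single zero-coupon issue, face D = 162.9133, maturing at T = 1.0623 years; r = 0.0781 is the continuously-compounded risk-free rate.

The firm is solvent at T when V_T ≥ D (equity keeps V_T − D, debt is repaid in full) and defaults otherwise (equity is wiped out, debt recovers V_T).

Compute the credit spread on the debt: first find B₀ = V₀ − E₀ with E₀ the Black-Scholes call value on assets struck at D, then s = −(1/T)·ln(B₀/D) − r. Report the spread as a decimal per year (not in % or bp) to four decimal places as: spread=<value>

d₁ = [ln(V₀/D) + (r + σ²/2)T] / (σ√T)
   = [ln(292.4948/162.9133) + (0.0781 + 0.5·0.3843²)·1.0623] / (0.3843·√1.0623)
   = [0.585229 + 0.161409] / 0.396090 = 1.885021
d₂ = d₁ − σ√T = 1.885021 − 0.396090 = 1.488931
N(d₁) = 0.970286,  N(d₂) = 0.931747,  e^(−rT) = 0.920383
E₀ = V₀·N(d₁) − D·e^(−rT)·N(d₂)
   = 292.4948·0.970286 − 162.9133·0.920383·0.931747 = 144.095159
B₀ = V₀ − E₀ = 292.4948 − 144.095159 = 148.399641
spread = −(1/T)·ln(B₀/D) − r = −(1/1.0623)·ln(148.399641/162.9133) − 0.0781 = 0.00973700

spread=0.0097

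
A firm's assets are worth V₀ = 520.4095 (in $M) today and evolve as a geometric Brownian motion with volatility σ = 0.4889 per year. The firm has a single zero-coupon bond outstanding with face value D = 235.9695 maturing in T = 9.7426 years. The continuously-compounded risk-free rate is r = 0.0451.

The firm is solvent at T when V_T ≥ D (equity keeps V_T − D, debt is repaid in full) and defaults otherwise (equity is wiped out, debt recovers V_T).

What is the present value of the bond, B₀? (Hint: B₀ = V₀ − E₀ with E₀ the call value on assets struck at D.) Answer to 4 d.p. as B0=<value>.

d₁ = [ln(V₀/D) + (r + σ²/2)T] / (σ√T)
   = [ln(520.4095/235.9695) + (0.0451 + 0.5·0.4889²)·9.7426] / (0.4889·√9.7426)
   = [0.790913 + 1.603745] / 1.526010 = 1.569228
d₂ = d₁ − σ√T = 1.569228 − 1.526010 = 0.043218
N(d₁) = 0.941703,  N(d₂) = 0.517236,  e^(−rT) = 0.644429
E₀ = V₀·N(d₁) − D·e^(−rT)·N(d₂)
   = 520.4095·0.941703 − 235.9695·0.644429·0.517236 = 411.417228
B₀ = V₀ − E₀ = 520.4095 − 411.417228 = 108.992272

B0=108.9923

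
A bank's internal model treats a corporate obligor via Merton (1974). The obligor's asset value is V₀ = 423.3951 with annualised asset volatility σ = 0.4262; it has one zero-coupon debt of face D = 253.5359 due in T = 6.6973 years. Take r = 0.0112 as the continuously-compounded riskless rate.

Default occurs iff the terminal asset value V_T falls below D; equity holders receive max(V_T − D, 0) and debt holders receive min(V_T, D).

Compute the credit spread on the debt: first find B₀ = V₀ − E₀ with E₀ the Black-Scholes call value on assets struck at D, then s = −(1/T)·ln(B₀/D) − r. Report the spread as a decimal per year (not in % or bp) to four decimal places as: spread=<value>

spread=0.0444

d₁ = [ln(V₀/D) + (r + σ²/2)T] / (σ√T)
   = [ln(423.3951/253.5359) + (0.0112 + 0.5·0.4262²)·6.6973] / (0.4262·√6.6973)
   = [0.512800 + 0.683280] / 1.102969 = 1.084419
d₂ = d₁ − σ√T = 1.084419 − 1.102969 = -0.018550
N(d₁) = 0.860910,  N(d₂) = 0.492600,  e^(−rT) = 0.927734
E₀ = V₀·N(d₁) − D·e^(−rT)·N(d₂)
   = 423.3951·0.860910 − 253.5359·0.927734·0.492600 = 248.638858
B₀ = V₀ − E₀ = 423.3951 − 248.638858 = 174.756242
spread = −(1/T)·ln(B₀/D) − r = −(1/6.6973)·ln(174.756242/253.5359) − 0.0112 = 0.04436169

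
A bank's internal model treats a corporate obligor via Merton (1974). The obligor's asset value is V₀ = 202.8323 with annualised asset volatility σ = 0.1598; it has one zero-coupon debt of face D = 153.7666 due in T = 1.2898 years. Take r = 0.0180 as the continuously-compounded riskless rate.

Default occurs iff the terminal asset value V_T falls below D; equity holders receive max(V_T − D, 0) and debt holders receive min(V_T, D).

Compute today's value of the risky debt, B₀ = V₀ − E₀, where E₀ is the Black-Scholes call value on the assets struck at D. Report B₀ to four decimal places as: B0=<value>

B0=149.5921

d₁ = [ln(V₀/D) + (r + σ²/2)T] / (σ√T)
   = [ln(202.8323/153.7666) + (0.0180 + 0.5·0.1598²)·1.2898] / (0.1598·√1.2898)
   = [0.276944 + 0.039685] / 0.181484 = 1.744664
d₂ = d₁ − σ√T = 1.744664 − 0.181484 = 1.563180
N(d₁) = 0.959478,  N(d₂) = 0.940995,  e^(−rT) = 0.977051
E₀ = V₀·N(d₁) − D·e^(−rT)·N(d₂)
   = 202.8323·0.959478 − 153.7666·0.977051·0.940995 = 53.240178
B₀ = V₀ − E₀ = 202.8323 − 53.240178 = 149.592122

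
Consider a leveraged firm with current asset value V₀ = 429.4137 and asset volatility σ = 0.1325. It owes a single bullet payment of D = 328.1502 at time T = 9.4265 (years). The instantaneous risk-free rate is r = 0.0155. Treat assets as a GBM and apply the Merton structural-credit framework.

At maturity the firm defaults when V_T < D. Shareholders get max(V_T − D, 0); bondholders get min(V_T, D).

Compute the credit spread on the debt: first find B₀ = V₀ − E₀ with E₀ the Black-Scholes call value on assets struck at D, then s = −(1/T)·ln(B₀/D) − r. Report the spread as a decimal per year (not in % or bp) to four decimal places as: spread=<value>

d₁ = [ln(V₀/D) + (r + σ²/2)T] / (σ√T)
   = [ln(429.4137/328.1502) + (0.0155 + 0.5·0.1325²)·9.4265] / (0.1325·√9.4265)
   = [0.268949 + 0.228858] / 0.406810 = 1.223686
d₂ = d₁ − σ√T = 1.223686 − 0.406810 = 0.816876
N(d₁) = 0.889465,  N(d₂) = 0.793000,  e^(−rT) = 0.864062
E₀ = V₀·N(d₁) − D·e^(−rT)·N(d₂)
   = 429.4137·0.889465 − 328.1502·0.864062·0.793000 = 157.099267
B₀ = V₀ − E₀ = 429.4137 − 157.099267 = 272.314433
spread = −(1/T)·ln(B₀/D) − r = −(1/9.4265)·ln(272.314433/328.1502) − 0.0155 = 0.00428614

spread=0.0043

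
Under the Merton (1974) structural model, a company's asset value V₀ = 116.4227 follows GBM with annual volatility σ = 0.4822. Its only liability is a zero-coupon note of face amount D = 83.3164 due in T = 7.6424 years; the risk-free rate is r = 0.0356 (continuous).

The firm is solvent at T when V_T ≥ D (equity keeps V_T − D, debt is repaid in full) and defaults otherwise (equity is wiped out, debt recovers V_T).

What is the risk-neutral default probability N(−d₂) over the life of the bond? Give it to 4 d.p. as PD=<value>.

PD=0.5837

d₁ = [ln(V₀/D) + (r + σ²/2)T] / (σ√T)
   = [ln(116.4227/83.3164) + (0.0356 + 0.5·0.4822²)·7.6424] / (0.4822·√7.6424)
   = [0.334582 + 1.160563] / 1.333037 = 1.121608
d₂ = d₁ − σ√T = 1.121608 − 1.333037 = -0.211428
risk-neutral PD = N(−d₂) = N(0.211428) = 0.583723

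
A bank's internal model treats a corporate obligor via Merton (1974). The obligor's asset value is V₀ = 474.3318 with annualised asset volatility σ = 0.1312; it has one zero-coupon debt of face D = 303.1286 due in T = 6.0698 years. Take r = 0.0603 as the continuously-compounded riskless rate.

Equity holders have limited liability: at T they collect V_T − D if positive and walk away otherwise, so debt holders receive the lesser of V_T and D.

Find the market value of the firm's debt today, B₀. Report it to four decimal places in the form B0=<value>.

d₁ = [ln(V₀/D) + (r + σ²/2)T] / (σ√T)
   = [ln(474.3318/303.1286) + (0.0603 + 0.5·0.1312²)·6.0698] / (0.1312·√6.0698)
   = [0.447750 + 0.418250] / 0.323237 = 2.679149
d₂ = d₁ − σ√T = 2.679149 − 0.323237 = 2.355912
N(d₁) = 0.996310,  N(d₂) = 0.990761,  e^(−rT) = 0.693497
E₀ = V₀·N(d₁) − D·e^(−rT)·N(d₂)
   = 474.3318·0.996310 − 303.1286·0.693497·0.990761 = 264.304771
B₀ = V₀ − E₀ = 474.3318 − 264.304771 = 210.027029

B0=210.0270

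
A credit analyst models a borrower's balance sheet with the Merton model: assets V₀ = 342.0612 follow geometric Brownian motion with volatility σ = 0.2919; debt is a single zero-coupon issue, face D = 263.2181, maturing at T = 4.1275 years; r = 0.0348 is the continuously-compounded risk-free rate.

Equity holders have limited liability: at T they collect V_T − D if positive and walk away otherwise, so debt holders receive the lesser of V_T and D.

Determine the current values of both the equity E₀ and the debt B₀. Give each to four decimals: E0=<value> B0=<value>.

E0=137.7803 B0=204.2809

d₁ = [ln(V₀/D) + (r + σ²/2)T] / (σ√T)
   = [ln(342.0612/263.2181) + (0.0348 + 0.5·0.2919²)·4.1275] / (0.2919·√4.1275)
   = [0.262007 + 0.319480] / 0.593031 = 0.980533
d₂ = d₁ − σ√T = 0.980533 − 0.593031 = 0.387502
N(d₁) = 0.836588,  N(d₂) = 0.650808,  e^(−rT) = 0.866202
E₀ = V₀·N(d₁) − D·e^(−rT)·N(d₂)
   = 342.0612·0.836588 − 263.2181·0.866202·0.650808 = 137.780274
B₀ = V₀ − E₀ = 342.0612 − 137.780274 = 204.280926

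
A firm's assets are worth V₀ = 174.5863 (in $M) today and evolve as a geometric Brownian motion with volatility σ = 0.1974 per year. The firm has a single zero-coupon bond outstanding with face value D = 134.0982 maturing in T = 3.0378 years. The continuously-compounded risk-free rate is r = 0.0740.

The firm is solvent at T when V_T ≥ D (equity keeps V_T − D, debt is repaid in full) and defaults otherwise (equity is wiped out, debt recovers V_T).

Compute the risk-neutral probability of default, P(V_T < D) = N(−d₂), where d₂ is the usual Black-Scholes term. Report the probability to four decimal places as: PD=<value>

d₁ = [ln(V₀/D) + (r + σ²/2)T] / (σ√T)
   = [ln(174.5863/134.0982) + (0.0740 + 0.5·0.1974²)·3.0378] / (0.1974·√3.0378)
   = [0.263847 + 0.283984] / 0.344054 = 1.592280
d₂ = d₁ − σ√T = 1.592280 − 0.344054 = 1.248226
risk-neutral PD = N(−d₂) = N(-1.248226) = 0.105974

PD=0.1060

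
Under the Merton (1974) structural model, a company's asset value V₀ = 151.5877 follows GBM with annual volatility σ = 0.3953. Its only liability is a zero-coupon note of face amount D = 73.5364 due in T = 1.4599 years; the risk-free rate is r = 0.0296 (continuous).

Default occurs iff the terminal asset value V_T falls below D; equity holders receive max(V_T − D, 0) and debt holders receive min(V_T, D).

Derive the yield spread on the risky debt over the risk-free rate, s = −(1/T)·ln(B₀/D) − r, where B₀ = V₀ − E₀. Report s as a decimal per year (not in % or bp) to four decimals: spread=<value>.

spread=0.0109

d₁ = [ln(V₀/D) + (r + σ²/2)T] / (σ√T)
   = [ln(151.5877/73.5364) + (0.0296 + 0.5·0.3953²)·1.4599] / (0.3953·√1.4599)
   = [0.723384 + 0.157277] / 0.477626 = 1.843827
d₂ = d₁ − σ√T = 1.843827 − 0.477626 = 1.366200
N(d₁) = 0.967396,  N(d₂) = 0.914062,  e^(−rT) = 0.957707
E₀ = V₀·N(d₁) − D·e^(−rT)·N(d₂)
   = 151.5877·0.967396 − 73.5364·0.957707·0.914062 = 82.271258
B₀ = V₀ − E₀ = 151.5877 − 82.271258 = 69.316442
spread = −(1/T)·ln(B₀/D) − r = −(1/1.4599)·ln(69.316442/73.5364) − 0.0296 = 0.01088112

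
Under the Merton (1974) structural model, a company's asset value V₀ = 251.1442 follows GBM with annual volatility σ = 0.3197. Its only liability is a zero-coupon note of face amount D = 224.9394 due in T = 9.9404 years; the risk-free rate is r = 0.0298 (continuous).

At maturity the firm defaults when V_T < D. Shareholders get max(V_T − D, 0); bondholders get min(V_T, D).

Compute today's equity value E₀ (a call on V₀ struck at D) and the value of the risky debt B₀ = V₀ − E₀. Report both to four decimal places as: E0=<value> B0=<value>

d₁ = [ln(V₀/D) + (r + σ²/2)T] / (σ√T)
   = [ln(251.1442/224.9394) + (0.0298 + 0.5·0.3197²)·9.9404] / (0.3197·√9.9404)
   = [0.110196 + 0.804219] / 1.007963 = 0.907191
d₂ = d₁ − σ√T = 0.907191 − 1.007963 = -0.100772
N(d₁) = 0.817847,  N(d₂) = 0.459866,  e^(−rT) = 0.743621
E₀ = V₀·N(d₁) − D·e^(−rT)·N(d₂)
   = 251.1442·0.817847 − 224.9394·0.743621·0.459866 = 128.475978
B₀ = V₀ − E₀ = 251.1442 − 128.475978 = 122.668222

E0=128.4760 B0=122.6682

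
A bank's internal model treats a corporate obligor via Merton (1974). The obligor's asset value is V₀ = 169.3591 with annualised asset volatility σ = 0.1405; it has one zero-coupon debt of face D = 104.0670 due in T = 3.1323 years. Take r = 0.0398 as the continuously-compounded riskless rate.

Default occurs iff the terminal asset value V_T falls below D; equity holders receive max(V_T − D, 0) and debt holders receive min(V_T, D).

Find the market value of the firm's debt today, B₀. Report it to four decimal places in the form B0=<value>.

d₁ = [ln(V₀/D) + (r + σ²/2)T] / (σ√T)
   = [ln(169.3591/104.0670) + (0.0398 + 0.5·0.1405²)·3.1323] / (0.1405·√3.1323)
   = [0.486986 + 0.155582] / 0.248661 = 2.584111
d₂ = d₁ − σ√T = 2.584111 − 0.248661 = 2.335450
N(d₁) = 0.995118,  N(d₂) = 0.990240,  e^(−rT) = 0.882792
E₀ = V₀·N(d₁) − D·e^(−rT)·N(d₂)
   = 169.3591·0.995118 − 104.0670·0.882792·0.990240 = 77.559487
B₀ = V₀ − E₀ = 169.3591 − 77.559487 = 91.799613

B0=91.7996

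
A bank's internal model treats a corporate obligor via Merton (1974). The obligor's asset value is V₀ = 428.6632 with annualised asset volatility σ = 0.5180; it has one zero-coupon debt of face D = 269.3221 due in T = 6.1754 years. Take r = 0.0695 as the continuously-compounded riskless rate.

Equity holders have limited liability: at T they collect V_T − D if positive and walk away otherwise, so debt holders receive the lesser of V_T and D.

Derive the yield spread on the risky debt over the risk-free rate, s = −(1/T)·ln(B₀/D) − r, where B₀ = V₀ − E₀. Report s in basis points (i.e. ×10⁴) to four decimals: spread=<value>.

spread=484.6059

d₁ = [ln(V₀/D) + (r + σ²/2)T] / (σ√T)
   = [ln(428.6632/269.3221) + (0.0695 + 0.5·0.5180²)·6.1754] / (0.5180·√6.1754)
   = [0.464763 + 1.257694] / 1.287248 = 1.338093
d₂ = d₁ − σ√T = 1.338093 − 1.287248 = 0.050845
N(d₁) = 0.909567,  N(d₂) = 0.520275,  e^(−rT) = 0.651036
E₀ = V₀·N(d₁) − D·e^(−rT)·N(d₂)
   = 428.6632·0.909567 − 269.3221·0.651036·0.520275 = 298.673626
B₀ = V₀ − E₀ = 428.6632 − 298.673626 = 129.989574
spread = −(1/T)·ln(B₀/D) − r = −(1/6.1754)·ln(129.989574/269.3221) − 0.0695 = 0.04846059
in basis points: 0.04846059 × 10⁴ = 484.6059 bp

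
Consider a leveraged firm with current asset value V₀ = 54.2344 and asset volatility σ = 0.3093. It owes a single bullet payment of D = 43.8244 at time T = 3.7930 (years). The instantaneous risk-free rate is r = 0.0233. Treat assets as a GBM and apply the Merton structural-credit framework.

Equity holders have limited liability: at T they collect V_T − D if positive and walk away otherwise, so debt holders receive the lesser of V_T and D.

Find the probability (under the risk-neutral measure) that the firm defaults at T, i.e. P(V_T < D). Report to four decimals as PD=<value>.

PD=0.4210

d₁ = [ln(V₀/D) + (r + σ²/2)T] / (σ√T)
   = [ln(54.2344/43.8244) + (0.0233 + 0.5·0.3093²)·3.7930] / (0.3093·√3.7930)
   = [0.213125 + 0.269808] / 0.602381 = 0.801707
d₂ = d₁ − σ√T = 0.801707 − 0.602381 = 0.199326
risk-neutral PD = N(−d₂) = N(-0.199326) = 0.421004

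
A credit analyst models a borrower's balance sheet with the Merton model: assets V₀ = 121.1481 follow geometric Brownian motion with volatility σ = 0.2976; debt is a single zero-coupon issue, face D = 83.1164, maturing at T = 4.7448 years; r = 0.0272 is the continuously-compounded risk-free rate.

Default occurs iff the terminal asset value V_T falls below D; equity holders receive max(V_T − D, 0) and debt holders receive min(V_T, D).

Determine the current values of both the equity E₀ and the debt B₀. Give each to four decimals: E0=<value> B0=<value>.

d₁ = [ln(V₀/D) + (r + σ²/2)T] / (σ√T)
   = [ln(121.1481/83.1164) + (0.0272 + 0.5·0.2976²)·4.7448] / (0.2976·√4.7448)
   = [0.376772 + 0.339172] / 0.648249 = 1.104427
d₂ = d₁ − σ√T = 1.104427 − 0.648249 = 0.456178
N(d₁) = 0.865296,  N(d₂) = 0.675869,  e^(−rT) = 0.878922
E₀ = V₀·N(d₁) − D·e^(−rT)·N(d₂)
   = 121.1481·0.865296 − 83.1164·0.878922·0.675869 = 55.454797
B₀ = V₀ − E₀ = 121.1481 − 55.454797 = 65.693303

E0=55.4548 B0=65.6933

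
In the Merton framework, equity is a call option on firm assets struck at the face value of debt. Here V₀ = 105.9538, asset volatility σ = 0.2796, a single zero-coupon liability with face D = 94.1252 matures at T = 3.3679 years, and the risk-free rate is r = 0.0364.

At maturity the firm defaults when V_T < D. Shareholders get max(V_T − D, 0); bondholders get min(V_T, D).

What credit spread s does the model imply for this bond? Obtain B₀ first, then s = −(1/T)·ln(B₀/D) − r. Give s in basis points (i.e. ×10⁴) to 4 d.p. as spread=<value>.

d₁ = [ln(V₀/D) + (r + σ²/2)T] / (σ√T)
   = [ln(105.9538/94.1252) + (0.0364 + 0.5·0.2796²)·3.3679] / (0.2796·√3.3679)
   = [0.118377 + 0.254236] / 0.513117 = 0.726176
d₂ = d₁ − σ√T = 0.726176 − 0.513117 = 0.213059
N(d₁) = 0.766135,  N(d₂) = 0.584359,  e^(−rT) = 0.884625
E₀ = V₀·N(d₁) − D·e^(−rT)·N(d₂)
   = 105.9538·0.766135 − 94.1252·0.884625·0.584359 = 32.517895
B₀ = V₀ − E₀ = 105.9538 − 32.517895 = 73.435905
spread = −(1/T)·ln(B₀/D) − r = −(1/3.3679)·ln(73.435905/94.1252) − 0.0364 = 0.03729959
in basis points: 0.03729959 × 10⁴ = 372.9959 bp

spread=372.9959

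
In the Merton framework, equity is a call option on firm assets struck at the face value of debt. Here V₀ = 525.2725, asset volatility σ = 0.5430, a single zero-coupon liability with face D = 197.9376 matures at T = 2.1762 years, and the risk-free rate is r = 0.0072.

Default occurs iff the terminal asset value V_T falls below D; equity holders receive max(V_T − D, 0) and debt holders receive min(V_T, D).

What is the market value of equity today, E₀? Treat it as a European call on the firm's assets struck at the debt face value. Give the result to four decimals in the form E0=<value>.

d₁ = [ln(V₀/D) + (r + σ²/2)T] / (σ√T)
   = [ln(525.2725/197.9376) + (0.0072 + 0.5·0.5430²)·2.1762] / (0.5430·√2.1762)
   = [0.975965 + 0.336494] / 0.801031 = 1.638463
d₂ = d₁ − σ√T = 1.638463 − 0.801031 = 0.837432
N(d₁) = 0.949337,  N(d₂) = 0.798825,  e^(−rT) = 0.984453
E₀ = V₀·N(d₁) − D·e^(−rT)·N(d₂)
   = 525.2725·0.949337 − 197.9376·0.984453·0.798825 = 343.001488

E0=343.0015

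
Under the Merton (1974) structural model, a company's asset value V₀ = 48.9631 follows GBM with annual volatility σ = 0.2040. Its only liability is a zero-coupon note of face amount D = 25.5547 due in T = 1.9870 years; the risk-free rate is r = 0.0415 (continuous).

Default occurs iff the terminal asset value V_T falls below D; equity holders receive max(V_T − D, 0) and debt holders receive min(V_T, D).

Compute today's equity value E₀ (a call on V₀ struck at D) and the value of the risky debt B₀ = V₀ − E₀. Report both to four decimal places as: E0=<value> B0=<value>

d₁ = [ln(V₀/D) + (r + σ²/2)T] / (σ√T)
   = [ln(48.9631/25.5547) + (0.0415 + 0.5·0.2040²)·1.9870] / (0.2040·√1.9870)
   = [0.650246 + 0.123806] / 0.287560 = 2.691788
d₂ = d₁ − σ√T = 2.691788 − 0.287560 = 2.404228
N(d₁) = 0.996446,  N(d₂) = 0.991897,  e^(−rT) = 0.920848
E₀ = V₀·N(d₁) − D·e^(−rT)·N(d₂)
   = 48.9631·0.996446 − 25.5547·0.920848·0.991897 = 25.447808
B₀ = V₀ − E₀ = 48.9631 − 25.447808 = 23.515292

E0=25.4478 B0=23.5153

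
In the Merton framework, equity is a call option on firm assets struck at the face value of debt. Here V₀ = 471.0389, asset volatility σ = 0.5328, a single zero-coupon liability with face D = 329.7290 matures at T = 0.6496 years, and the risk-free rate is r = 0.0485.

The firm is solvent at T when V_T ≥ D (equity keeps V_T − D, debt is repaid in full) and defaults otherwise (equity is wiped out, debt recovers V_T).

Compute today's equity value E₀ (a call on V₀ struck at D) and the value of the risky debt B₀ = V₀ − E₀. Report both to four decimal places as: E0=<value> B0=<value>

E0=167.9135 B0=303.1254

d₁ = [ln(V₀/D) + (r + σ²/2)T] / (σ√T)
   = [ln(471.0389/329.7290) + (0.0485 + 0.5·0.5328²)·0.6496] / (0.5328·√0.6496)
   = [0.356670 + 0.123708] / 0.429425 = 1.118654
d₂ = d₁ − σ√T = 1.118654 − 0.429425 = 0.689229
N(d₁) = 0.868356,  N(d₂) = 0.754661,  e^(−rT) = 0.968986
E₀ = V₀·N(d₁) − D·e^(−rT)·N(d₂)
   = 471.0389·0.868356 − 329.7290·0.968986·0.754661 = 167.913510
B₀ = V₀ − E₀ = 471.0389 − 167.913510 = 303.125390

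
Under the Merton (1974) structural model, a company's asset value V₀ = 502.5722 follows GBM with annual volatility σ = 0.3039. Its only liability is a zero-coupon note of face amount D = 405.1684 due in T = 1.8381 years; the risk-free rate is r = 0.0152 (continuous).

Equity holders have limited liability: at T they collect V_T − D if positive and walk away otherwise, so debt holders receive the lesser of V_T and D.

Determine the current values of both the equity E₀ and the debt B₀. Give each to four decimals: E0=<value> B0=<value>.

E0=139.6083 B0=362.9639

d₁ = [ln(V₀/D) + (r + σ²/2)T] / (σ√T)
   = [ln(502.5722/405.1684) + (0.0152 + 0.5·0.3039²)·1.8381] / (0.3039·√1.8381)
   = [0.215437 + 0.112818] / 0.412017 = 0.796702
d₂ = d₁ − σ√T = 0.796702 − 0.412017 = 0.384684
N(d₁) = 0.787188,  N(d₂) = 0.649764,  e^(−rT) = 0.972448
E₀ = V₀·N(d₁) − D·e^(−rT)·N(d₂)
   = 502.5722·0.787188 − 405.1684·0.972448·0.649764 = 139.608277
B₀ = V₀ − E₀ = 502.5722 − 139.608277 = 362.963923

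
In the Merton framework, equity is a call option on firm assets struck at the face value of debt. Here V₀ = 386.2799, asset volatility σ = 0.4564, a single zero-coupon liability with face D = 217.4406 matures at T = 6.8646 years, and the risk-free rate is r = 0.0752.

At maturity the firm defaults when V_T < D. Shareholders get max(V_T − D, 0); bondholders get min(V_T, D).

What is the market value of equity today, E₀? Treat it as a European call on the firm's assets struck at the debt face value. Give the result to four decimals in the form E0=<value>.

d₁ = [ln(V₀/D) + (r + σ²/2)T] / (σ√T)
   = [ln(386.2799/217.4406) + (0.0752 + 0.5·0.4564²)·6.8646] / (0.4564·√6.8646)
   = [0.574637 + 1.231169] / 1.195785 = 1.510142
d₂ = d₁ − σ√T = 1.510142 − 1.195785 = 0.314357
N(d₁) = 0.934496,  N(d₂) = 0.623375,  e^(−rT) = 0.596773
E₀ = V₀·N(d₁) − D·e^(−rT)·N(d₂)
   = 386.2799·0.934496 − 217.4406·0.596773·0.623375 = 280.086337

E0=280.0863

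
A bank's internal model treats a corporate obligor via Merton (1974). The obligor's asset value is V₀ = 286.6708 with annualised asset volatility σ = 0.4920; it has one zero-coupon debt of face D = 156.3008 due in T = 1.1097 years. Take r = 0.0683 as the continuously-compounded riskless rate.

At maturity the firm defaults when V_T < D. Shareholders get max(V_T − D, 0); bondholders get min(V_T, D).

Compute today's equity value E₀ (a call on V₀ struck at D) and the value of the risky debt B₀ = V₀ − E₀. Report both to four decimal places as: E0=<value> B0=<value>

E0=146.3141 B0=140.3567

d₁ = [ln(V₀/D) + (r + σ²/2)T] / (σ√T)
   = [ln(286.6708/156.3008) + (0.0683 + 0.5·0.4920²)·1.1097] / (0.4920·√1.1097)
   = [0.606552 + 0.210102] / 0.518284 = 1.575688
d₂ = d₁ − σ√T = 1.575688 − 0.518284 = 1.057404
N(d₁) = 0.942451,  N(d₂) = 0.854836,  e^(−rT) = 0.927009
E₀ = V₀·N(d₁) − D·e^(−rT)·N(d₂)
   = 286.6708·0.942451 − 156.3008·0.927009·0.854836 = 146.314123
B₀ = V₀ − E₀ = 286.6708 − 146.314123 = 140.356677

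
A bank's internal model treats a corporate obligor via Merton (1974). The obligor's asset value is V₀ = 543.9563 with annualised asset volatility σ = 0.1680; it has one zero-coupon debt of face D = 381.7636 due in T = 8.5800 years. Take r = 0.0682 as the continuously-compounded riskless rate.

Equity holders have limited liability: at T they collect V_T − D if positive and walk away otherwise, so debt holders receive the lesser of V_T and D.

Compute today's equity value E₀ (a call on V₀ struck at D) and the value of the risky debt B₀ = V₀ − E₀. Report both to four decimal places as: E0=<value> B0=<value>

d₁ = [ln(V₀/D) + (r + σ²/2)T] / (σ√T)
   = [ln(543.9563/381.7636) + (0.0682 + 0.5·0.1680²)·8.5800] / (0.1680·√8.5800)
   = [0.354067 + 0.706237] / 0.492100 = 2.154654
d₂ = d₁ − σ√T = 2.154654 − 0.492100 = 1.662555
N(d₁) = 0.984406,  N(d₂) = 0.951799,  e^(−rT) = 0.557019
E₀ = V₀·N(d₁) − D·e^(−rT)·N(d₂)
   = 543.9563·0.984406 − 381.7636·0.557019·0.951799 = 333.073916
B₀ = V₀ − E₀ = 543.9563 − 333.073916 = 210.882384

E0=333.0739 B0=210.8824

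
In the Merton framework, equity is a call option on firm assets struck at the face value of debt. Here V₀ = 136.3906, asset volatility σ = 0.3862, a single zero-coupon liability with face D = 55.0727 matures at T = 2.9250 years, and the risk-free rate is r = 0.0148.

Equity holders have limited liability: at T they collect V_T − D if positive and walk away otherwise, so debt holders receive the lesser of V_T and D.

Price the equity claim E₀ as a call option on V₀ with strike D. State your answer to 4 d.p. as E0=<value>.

E0=85.4651

d₁ = [ln(V₀/D) + (r + σ²/2)T] / (σ√T)
   = [ln(136.3906/55.0727) + (0.0148 + 0.5·0.3862²)·2.9250] / (0.3862·√2.9250)
   = [0.906869 + 0.261423] / 0.660504 = 1.768789
d₂ = d₁ − σ√T = 1.768789 − 0.660504 = 1.108285
N(d₁) = 0.961535,  N(d₂) = 0.866131,  e^(−rT) = 0.957634
E₀ = V₀·N(d₁) − D·e^(−rT)·N(d₂)
   = 136.3906·0.961535 − 55.0727·0.957634·0.866131 = 85.465123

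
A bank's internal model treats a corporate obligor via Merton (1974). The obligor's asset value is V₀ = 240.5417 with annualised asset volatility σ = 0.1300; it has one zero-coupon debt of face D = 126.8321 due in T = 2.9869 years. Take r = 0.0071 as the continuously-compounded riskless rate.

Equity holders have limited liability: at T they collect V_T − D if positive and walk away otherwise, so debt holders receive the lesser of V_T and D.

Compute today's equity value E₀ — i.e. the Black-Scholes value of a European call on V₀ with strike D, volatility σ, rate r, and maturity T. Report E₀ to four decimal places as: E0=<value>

d₁ = [ln(V₀/D) + (r + σ²/2)T] / (σ√T)
   = [ln(240.5417/126.8321) + (0.0071 + 0.5·0.1300²)·2.9869] / (0.1300·√2.9869)
   = [0.640029 + 0.046446] / 0.224674 = 3.055423
d₂ = d₁ − σ√T = 3.055423 − 0.224674 = 2.830749
N(d₁) = 0.998876,  N(d₂) = 0.997678,  e^(−rT) = 0.979016
E₀ = V₀·N(d₁) − D·e^(−rT)·N(d₂)
   = 240.5417·0.998876 − 126.8321·0.979016·0.997678 = 116.389026

E0=116.3890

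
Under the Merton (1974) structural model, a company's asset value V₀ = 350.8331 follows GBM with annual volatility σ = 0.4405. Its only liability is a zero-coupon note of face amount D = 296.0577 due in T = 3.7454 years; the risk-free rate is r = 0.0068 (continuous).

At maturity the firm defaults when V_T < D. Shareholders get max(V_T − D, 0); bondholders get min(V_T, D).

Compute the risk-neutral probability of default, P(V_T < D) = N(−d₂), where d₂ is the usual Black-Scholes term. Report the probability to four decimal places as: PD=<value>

PD=0.5782

d₁ = [ln(V₀/D) + (r + σ²/2)T] / (σ√T)
   = [ln(350.8331/296.0577) + (0.0068 + 0.5·0.4405²)·3.7454] / (0.4405·√3.7454)
   = [0.169756 + 0.388848] / 0.852501 = 0.655253
d₂ = d₁ − σ√T = 0.655253 − 0.852501 = -0.197248
risk-neutral PD = N(−d₂) = N(0.197248) = 0.578183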